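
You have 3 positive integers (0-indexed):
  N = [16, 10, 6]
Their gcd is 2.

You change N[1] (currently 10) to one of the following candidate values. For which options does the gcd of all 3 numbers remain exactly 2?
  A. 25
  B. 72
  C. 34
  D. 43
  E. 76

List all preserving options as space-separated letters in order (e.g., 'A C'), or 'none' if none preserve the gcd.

Answer: B C E

Derivation:
Old gcd = 2; gcd of others (without N[1]) = 2
New gcd for candidate v: gcd(2, v). Preserves old gcd iff gcd(2, v) = 2.
  Option A: v=25, gcd(2,25)=1 -> changes
  Option B: v=72, gcd(2,72)=2 -> preserves
  Option C: v=34, gcd(2,34)=2 -> preserves
  Option D: v=43, gcd(2,43)=1 -> changes
  Option E: v=76, gcd(2,76)=2 -> preserves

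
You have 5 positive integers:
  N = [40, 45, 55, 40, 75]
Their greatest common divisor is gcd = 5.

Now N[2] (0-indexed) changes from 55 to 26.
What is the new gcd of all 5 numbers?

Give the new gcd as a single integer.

Answer: 1

Derivation:
Numbers: [40, 45, 55, 40, 75], gcd = 5
Change: index 2, 55 -> 26
gcd of the OTHER numbers (without index 2): gcd([40, 45, 40, 75]) = 5
New gcd = gcd(g_others, new_val) = gcd(5, 26) = 1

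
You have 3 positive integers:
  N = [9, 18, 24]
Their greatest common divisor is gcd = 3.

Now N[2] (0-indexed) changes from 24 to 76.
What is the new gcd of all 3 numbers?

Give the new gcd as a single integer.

Numbers: [9, 18, 24], gcd = 3
Change: index 2, 24 -> 76
gcd of the OTHER numbers (without index 2): gcd([9, 18]) = 9
New gcd = gcd(g_others, new_val) = gcd(9, 76) = 1

Answer: 1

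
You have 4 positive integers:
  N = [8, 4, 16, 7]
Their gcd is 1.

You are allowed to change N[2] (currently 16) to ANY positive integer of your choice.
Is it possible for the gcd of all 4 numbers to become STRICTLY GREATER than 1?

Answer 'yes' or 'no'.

Current gcd = 1
gcd of all OTHER numbers (without N[2]=16): gcd([8, 4, 7]) = 1
The new gcd after any change is gcd(1, new_value).
This can be at most 1.
Since 1 = old gcd 1, the gcd can only stay the same or decrease.

Answer: no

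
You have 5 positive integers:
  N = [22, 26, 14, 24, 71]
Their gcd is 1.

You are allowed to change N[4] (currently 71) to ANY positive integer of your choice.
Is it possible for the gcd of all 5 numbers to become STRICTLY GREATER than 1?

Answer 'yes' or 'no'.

Current gcd = 1
gcd of all OTHER numbers (without N[4]=71): gcd([22, 26, 14, 24]) = 2
The new gcd after any change is gcd(2, new_value).
This can be at most 2.
Since 2 > old gcd 1, the gcd CAN increase (e.g., set N[4] = 2).

Answer: yes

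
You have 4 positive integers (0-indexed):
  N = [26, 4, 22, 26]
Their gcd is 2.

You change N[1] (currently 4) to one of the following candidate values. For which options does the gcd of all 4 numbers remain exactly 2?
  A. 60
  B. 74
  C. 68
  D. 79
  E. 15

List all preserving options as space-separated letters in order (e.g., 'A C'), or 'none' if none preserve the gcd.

Answer: A B C

Derivation:
Old gcd = 2; gcd of others (without N[1]) = 2
New gcd for candidate v: gcd(2, v). Preserves old gcd iff gcd(2, v) = 2.
  Option A: v=60, gcd(2,60)=2 -> preserves
  Option B: v=74, gcd(2,74)=2 -> preserves
  Option C: v=68, gcd(2,68)=2 -> preserves
  Option D: v=79, gcd(2,79)=1 -> changes
  Option E: v=15, gcd(2,15)=1 -> changes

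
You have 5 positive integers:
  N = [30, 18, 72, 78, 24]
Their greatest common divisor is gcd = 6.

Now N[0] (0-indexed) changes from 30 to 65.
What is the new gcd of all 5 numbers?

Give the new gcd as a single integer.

Answer: 1

Derivation:
Numbers: [30, 18, 72, 78, 24], gcd = 6
Change: index 0, 30 -> 65
gcd of the OTHER numbers (without index 0): gcd([18, 72, 78, 24]) = 6
New gcd = gcd(g_others, new_val) = gcd(6, 65) = 1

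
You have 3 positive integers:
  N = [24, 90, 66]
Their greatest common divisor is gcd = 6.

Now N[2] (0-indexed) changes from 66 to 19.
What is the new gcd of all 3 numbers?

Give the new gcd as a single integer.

Answer: 1

Derivation:
Numbers: [24, 90, 66], gcd = 6
Change: index 2, 66 -> 19
gcd of the OTHER numbers (without index 2): gcd([24, 90]) = 6
New gcd = gcd(g_others, new_val) = gcd(6, 19) = 1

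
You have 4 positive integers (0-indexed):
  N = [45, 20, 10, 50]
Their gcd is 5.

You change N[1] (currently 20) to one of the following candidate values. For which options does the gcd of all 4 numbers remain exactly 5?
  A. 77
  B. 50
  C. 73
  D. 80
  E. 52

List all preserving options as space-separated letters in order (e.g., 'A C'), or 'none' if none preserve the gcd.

Answer: B D

Derivation:
Old gcd = 5; gcd of others (without N[1]) = 5
New gcd for candidate v: gcd(5, v). Preserves old gcd iff gcd(5, v) = 5.
  Option A: v=77, gcd(5,77)=1 -> changes
  Option B: v=50, gcd(5,50)=5 -> preserves
  Option C: v=73, gcd(5,73)=1 -> changes
  Option D: v=80, gcd(5,80)=5 -> preserves
  Option E: v=52, gcd(5,52)=1 -> changes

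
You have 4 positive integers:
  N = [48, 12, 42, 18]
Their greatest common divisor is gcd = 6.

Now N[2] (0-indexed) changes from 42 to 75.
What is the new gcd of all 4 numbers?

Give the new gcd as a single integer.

Answer: 3

Derivation:
Numbers: [48, 12, 42, 18], gcd = 6
Change: index 2, 42 -> 75
gcd of the OTHER numbers (without index 2): gcd([48, 12, 18]) = 6
New gcd = gcd(g_others, new_val) = gcd(6, 75) = 3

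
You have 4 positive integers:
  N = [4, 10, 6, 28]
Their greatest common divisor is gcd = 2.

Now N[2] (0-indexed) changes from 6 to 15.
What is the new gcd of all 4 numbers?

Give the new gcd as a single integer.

Answer: 1

Derivation:
Numbers: [4, 10, 6, 28], gcd = 2
Change: index 2, 6 -> 15
gcd of the OTHER numbers (without index 2): gcd([4, 10, 28]) = 2
New gcd = gcd(g_others, new_val) = gcd(2, 15) = 1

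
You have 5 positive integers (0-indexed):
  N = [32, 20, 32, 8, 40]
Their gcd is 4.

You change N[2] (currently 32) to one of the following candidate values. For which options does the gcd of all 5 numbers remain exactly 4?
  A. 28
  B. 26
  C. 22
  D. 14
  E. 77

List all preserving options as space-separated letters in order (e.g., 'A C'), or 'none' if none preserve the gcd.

Answer: A

Derivation:
Old gcd = 4; gcd of others (without N[2]) = 4
New gcd for candidate v: gcd(4, v). Preserves old gcd iff gcd(4, v) = 4.
  Option A: v=28, gcd(4,28)=4 -> preserves
  Option B: v=26, gcd(4,26)=2 -> changes
  Option C: v=22, gcd(4,22)=2 -> changes
  Option D: v=14, gcd(4,14)=2 -> changes
  Option E: v=77, gcd(4,77)=1 -> changes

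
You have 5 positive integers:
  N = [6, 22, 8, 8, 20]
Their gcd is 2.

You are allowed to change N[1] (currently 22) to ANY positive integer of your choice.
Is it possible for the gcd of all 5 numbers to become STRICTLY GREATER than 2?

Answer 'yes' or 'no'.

Answer: no

Derivation:
Current gcd = 2
gcd of all OTHER numbers (without N[1]=22): gcd([6, 8, 8, 20]) = 2
The new gcd after any change is gcd(2, new_value).
This can be at most 2.
Since 2 = old gcd 2, the gcd can only stay the same or decrease.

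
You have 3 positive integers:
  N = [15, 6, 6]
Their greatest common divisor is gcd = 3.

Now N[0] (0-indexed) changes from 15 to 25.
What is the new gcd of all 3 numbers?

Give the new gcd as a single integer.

Numbers: [15, 6, 6], gcd = 3
Change: index 0, 15 -> 25
gcd of the OTHER numbers (without index 0): gcd([6, 6]) = 6
New gcd = gcd(g_others, new_val) = gcd(6, 25) = 1

Answer: 1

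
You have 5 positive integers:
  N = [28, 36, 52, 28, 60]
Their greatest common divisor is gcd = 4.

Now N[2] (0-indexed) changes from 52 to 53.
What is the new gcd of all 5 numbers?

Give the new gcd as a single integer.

Answer: 1

Derivation:
Numbers: [28, 36, 52, 28, 60], gcd = 4
Change: index 2, 52 -> 53
gcd of the OTHER numbers (without index 2): gcd([28, 36, 28, 60]) = 4
New gcd = gcd(g_others, new_val) = gcd(4, 53) = 1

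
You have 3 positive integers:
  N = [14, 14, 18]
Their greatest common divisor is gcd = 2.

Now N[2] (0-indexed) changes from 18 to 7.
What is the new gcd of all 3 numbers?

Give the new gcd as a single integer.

Numbers: [14, 14, 18], gcd = 2
Change: index 2, 18 -> 7
gcd of the OTHER numbers (without index 2): gcd([14, 14]) = 14
New gcd = gcd(g_others, new_val) = gcd(14, 7) = 7

Answer: 7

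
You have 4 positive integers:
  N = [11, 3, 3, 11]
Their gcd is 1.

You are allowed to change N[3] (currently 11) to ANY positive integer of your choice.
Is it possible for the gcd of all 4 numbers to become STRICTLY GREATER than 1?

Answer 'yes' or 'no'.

Current gcd = 1
gcd of all OTHER numbers (without N[3]=11): gcd([11, 3, 3]) = 1
The new gcd after any change is gcd(1, new_value).
This can be at most 1.
Since 1 = old gcd 1, the gcd can only stay the same or decrease.

Answer: no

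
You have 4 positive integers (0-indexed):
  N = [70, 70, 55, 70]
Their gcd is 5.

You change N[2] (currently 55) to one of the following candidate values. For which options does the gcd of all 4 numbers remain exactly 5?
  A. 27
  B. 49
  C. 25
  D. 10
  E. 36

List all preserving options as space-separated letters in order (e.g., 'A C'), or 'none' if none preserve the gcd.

Answer: C

Derivation:
Old gcd = 5; gcd of others (without N[2]) = 70
New gcd for candidate v: gcd(70, v). Preserves old gcd iff gcd(70, v) = 5.
  Option A: v=27, gcd(70,27)=1 -> changes
  Option B: v=49, gcd(70,49)=7 -> changes
  Option C: v=25, gcd(70,25)=5 -> preserves
  Option D: v=10, gcd(70,10)=10 -> changes
  Option E: v=36, gcd(70,36)=2 -> changes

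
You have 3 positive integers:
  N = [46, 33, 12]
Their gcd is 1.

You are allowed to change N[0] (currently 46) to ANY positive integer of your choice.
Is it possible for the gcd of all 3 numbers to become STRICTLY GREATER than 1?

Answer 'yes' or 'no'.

Answer: yes

Derivation:
Current gcd = 1
gcd of all OTHER numbers (without N[0]=46): gcd([33, 12]) = 3
The new gcd after any change is gcd(3, new_value).
This can be at most 3.
Since 3 > old gcd 1, the gcd CAN increase (e.g., set N[0] = 3).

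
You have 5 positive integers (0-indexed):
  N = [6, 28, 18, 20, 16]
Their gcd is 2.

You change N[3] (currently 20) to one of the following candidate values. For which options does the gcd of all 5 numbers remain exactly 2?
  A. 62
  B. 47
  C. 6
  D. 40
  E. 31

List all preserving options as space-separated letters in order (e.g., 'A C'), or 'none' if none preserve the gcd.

Old gcd = 2; gcd of others (without N[3]) = 2
New gcd for candidate v: gcd(2, v). Preserves old gcd iff gcd(2, v) = 2.
  Option A: v=62, gcd(2,62)=2 -> preserves
  Option B: v=47, gcd(2,47)=1 -> changes
  Option C: v=6, gcd(2,6)=2 -> preserves
  Option D: v=40, gcd(2,40)=2 -> preserves
  Option E: v=31, gcd(2,31)=1 -> changes

Answer: A C D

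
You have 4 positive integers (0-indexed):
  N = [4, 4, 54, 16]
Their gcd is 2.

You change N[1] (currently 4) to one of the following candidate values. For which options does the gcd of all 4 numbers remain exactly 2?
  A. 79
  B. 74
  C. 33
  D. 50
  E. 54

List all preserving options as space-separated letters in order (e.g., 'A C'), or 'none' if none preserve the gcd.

Answer: B D E

Derivation:
Old gcd = 2; gcd of others (without N[1]) = 2
New gcd for candidate v: gcd(2, v). Preserves old gcd iff gcd(2, v) = 2.
  Option A: v=79, gcd(2,79)=1 -> changes
  Option B: v=74, gcd(2,74)=2 -> preserves
  Option C: v=33, gcd(2,33)=1 -> changes
  Option D: v=50, gcd(2,50)=2 -> preserves
  Option E: v=54, gcd(2,54)=2 -> preserves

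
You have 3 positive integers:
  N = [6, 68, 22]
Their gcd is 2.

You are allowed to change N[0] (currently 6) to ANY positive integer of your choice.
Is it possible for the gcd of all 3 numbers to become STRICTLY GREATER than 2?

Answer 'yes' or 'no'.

Current gcd = 2
gcd of all OTHER numbers (without N[0]=6): gcd([68, 22]) = 2
The new gcd after any change is gcd(2, new_value).
This can be at most 2.
Since 2 = old gcd 2, the gcd can only stay the same or decrease.

Answer: no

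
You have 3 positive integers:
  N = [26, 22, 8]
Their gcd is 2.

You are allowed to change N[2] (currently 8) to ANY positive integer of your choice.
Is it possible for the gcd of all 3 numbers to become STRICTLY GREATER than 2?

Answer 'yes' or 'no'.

Current gcd = 2
gcd of all OTHER numbers (without N[2]=8): gcd([26, 22]) = 2
The new gcd after any change is gcd(2, new_value).
This can be at most 2.
Since 2 = old gcd 2, the gcd can only stay the same or decrease.

Answer: no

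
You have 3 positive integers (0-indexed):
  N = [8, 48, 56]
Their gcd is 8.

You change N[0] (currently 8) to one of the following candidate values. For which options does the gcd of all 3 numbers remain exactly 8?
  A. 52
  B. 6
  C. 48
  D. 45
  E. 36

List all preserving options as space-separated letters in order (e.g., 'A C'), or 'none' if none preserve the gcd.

Answer: C

Derivation:
Old gcd = 8; gcd of others (without N[0]) = 8
New gcd for candidate v: gcd(8, v). Preserves old gcd iff gcd(8, v) = 8.
  Option A: v=52, gcd(8,52)=4 -> changes
  Option B: v=6, gcd(8,6)=2 -> changes
  Option C: v=48, gcd(8,48)=8 -> preserves
  Option D: v=45, gcd(8,45)=1 -> changes
  Option E: v=36, gcd(8,36)=4 -> changes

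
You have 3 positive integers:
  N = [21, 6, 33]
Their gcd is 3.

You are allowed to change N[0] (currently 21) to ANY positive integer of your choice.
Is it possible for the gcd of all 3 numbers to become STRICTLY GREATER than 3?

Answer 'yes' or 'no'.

Current gcd = 3
gcd of all OTHER numbers (without N[0]=21): gcd([6, 33]) = 3
The new gcd after any change is gcd(3, new_value).
This can be at most 3.
Since 3 = old gcd 3, the gcd can only stay the same or decrease.

Answer: no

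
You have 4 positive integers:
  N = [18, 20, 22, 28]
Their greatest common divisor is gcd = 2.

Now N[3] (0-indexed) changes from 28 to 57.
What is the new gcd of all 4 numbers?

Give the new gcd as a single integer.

Answer: 1

Derivation:
Numbers: [18, 20, 22, 28], gcd = 2
Change: index 3, 28 -> 57
gcd of the OTHER numbers (without index 3): gcd([18, 20, 22]) = 2
New gcd = gcd(g_others, new_val) = gcd(2, 57) = 1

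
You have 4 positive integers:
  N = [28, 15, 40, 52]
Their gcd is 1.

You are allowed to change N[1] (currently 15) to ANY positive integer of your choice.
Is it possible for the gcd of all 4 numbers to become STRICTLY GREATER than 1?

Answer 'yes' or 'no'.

Answer: yes

Derivation:
Current gcd = 1
gcd of all OTHER numbers (without N[1]=15): gcd([28, 40, 52]) = 4
The new gcd after any change is gcd(4, new_value).
This can be at most 4.
Since 4 > old gcd 1, the gcd CAN increase (e.g., set N[1] = 4).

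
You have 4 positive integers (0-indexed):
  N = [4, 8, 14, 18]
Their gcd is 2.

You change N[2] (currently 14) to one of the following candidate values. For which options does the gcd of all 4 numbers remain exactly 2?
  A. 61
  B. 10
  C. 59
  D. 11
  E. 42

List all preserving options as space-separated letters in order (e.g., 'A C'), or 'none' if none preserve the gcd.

Answer: B E

Derivation:
Old gcd = 2; gcd of others (without N[2]) = 2
New gcd for candidate v: gcd(2, v). Preserves old gcd iff gcd(2, v) = 2.
  Option A: v=61, gcd(2,61)=1 -> changes
  Option B: v=10, gcd(2,10)=2 -> preserves
  Option C: v=59, gcd(2,59)=1 -> changes
  Option D: v=11, gcd(2,11)=1 -> changes
  Option E: v=42, gcd(2,42)=2 -> preserves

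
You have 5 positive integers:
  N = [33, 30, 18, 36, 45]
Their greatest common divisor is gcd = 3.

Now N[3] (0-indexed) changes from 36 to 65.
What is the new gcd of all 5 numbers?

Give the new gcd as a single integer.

Answer: 1

Derivation:
Numbers: [33, 30, 18, 36, 45], gcd = 3
Change: index 3, 36 -> 65
gcd of the OTHER numbers (without index 3): gcd([33, 30, 18, 45]) = 3
New gcd = gcd(g_others, new_val) = gcd(3, 65) = 1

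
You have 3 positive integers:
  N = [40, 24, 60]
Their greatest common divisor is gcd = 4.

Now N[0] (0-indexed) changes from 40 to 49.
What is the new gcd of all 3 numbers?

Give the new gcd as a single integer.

Numbers: [40, 24, 60], gcd = 4
Change: index 0, 40 -> 49
gcd of the OTHER numbers (without index 0): gcd([24, 60]) = 12
New gcd = gcd(g_others, new_val) = gcd(12, 49) = 1

Answer: 1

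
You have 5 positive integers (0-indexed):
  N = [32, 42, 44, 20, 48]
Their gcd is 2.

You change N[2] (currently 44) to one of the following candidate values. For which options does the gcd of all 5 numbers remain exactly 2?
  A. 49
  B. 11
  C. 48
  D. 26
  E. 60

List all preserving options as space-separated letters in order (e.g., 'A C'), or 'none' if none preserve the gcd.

Old gcd = 2; gcd of others (without N[2]) = 2
New gcd for candidate v: gcd(2, v). Preserves old gcd iff gcd(2, v) = 2.
  Option A: v=49, gcd(2,49)=1 -> changes
  Option B: v=11, gcd(2,11)=1 -> changes
  Option C: v=48, gcd(2,48)=2 -> preserves
  Option D: v=26, gcd(2,26)=2 -> preserves
  Option E: v=60, gcd(2,60)=2 -> preserves

Answer: C D E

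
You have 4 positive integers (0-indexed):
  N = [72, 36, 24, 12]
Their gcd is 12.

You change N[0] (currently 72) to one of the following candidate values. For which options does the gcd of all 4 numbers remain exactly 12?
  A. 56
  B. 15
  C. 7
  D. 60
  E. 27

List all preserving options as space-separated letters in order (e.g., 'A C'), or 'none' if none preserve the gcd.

Answer: D

Derivation:
Old gcd = 12; gcd of others (without N[0]) = 12
New gcd for candidate v: gcd(12, v). Preserves old gcd iff gcd(12, v) = 12.
  Option A: v=56, gcd(12,56)=4 -> changes
  Option B: v=15, gcd(12,15)=3 -> changes
  Option C: v=7, gcd(12,7)=1 -> changes
  Option D: v=60, gcd(12,60)=12 -> preserves
  Option E: v=27, gcd(12,27)=3 -> changes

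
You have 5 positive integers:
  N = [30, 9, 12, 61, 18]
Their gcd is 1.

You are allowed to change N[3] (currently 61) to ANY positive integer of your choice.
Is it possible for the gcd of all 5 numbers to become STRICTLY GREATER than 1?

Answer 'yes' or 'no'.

Answer: yes

Derivation:
Current gcd = 1
gcd of all OTHER numbers (without N[3]=61): gcd([30, 9, 12, 18]) = 3
The new gcd after any change is gcd(3, new_value).
This can be at most 3.
Since 3 > old gcd 1, the gcd CAN increase (e.g., set N[3] = 3).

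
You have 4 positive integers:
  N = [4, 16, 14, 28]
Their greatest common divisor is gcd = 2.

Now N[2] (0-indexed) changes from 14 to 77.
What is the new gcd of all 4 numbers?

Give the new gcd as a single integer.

Answer: 1

Derivation:
Numbers: [4, 16, 14, 28], gcd = 2
Change: index 2, 14 -> 77
gcd of the OTHER numbers (without index 2): gcd([4, 16, 28]) = 4
New gcd = gcd(g_others, new_val) = gcd(4, 77) = 1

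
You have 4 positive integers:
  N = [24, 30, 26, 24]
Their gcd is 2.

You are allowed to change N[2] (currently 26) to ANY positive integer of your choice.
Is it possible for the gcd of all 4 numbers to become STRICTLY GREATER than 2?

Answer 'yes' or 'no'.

Answer: yes

Derivation:
Current gcd = 2
gcd of all OTHER numbers (without N[2]=26): gcd([24, 30, 24]) = 6
The new gcd after any change is gcd(6, new_value).
This can be at most 6.
Since 6 > old gcd 2, the gcd CAN increase (e.g., set N[2] = 6).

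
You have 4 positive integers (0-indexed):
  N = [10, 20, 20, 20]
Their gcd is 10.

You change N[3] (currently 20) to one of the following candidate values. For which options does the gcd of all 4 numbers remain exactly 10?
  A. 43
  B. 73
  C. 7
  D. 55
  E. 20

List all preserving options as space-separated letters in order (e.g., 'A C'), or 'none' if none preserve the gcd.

Old gcd = 10; gcd of others (without N[3]) = 10
New gcd for candidate v: gcd(10, v). Preserves old gcd iff gcd(10, v) = 10.
  Option A: v=43, gcd(10,43)=1 -> changes
  Option B: v=73, gcd(10,73)=1 -> changes
  Option C: v=7, gcd(10,7)=1 -> changes
  Option D: v=55, gcd(10,55)=5 -> changes
  Option E: v=20, gcd(10,20)=10 -> preserves

Answer: E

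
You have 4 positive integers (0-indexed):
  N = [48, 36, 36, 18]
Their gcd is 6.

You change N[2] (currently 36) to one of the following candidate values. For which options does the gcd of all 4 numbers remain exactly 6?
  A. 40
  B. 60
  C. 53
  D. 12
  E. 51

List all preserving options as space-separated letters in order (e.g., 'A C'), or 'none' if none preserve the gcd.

Old gcd = 6; gcd of others (without N[2]) = 6
New gcd for candidate v: gcd(6, v). Preserves old gcd iff gcd(6, v) = 6.
  Option A: v=40, gcd(6,40)=2 -> changes
  Option B: v=60, gcd(6,60)=6 -> preserves
  Option C: v=53, gcd(6,53)=1 -> changes
  Option D: v=12, gcd(6,12)=6 -> preserves
  Option E: v=51, gcd(6,51)=3 -> changes

Answer: B D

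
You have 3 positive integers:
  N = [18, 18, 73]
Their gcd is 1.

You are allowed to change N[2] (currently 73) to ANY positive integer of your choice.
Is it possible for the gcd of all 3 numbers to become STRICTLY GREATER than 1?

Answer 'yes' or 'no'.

Current gcd = 1
gcd of all OTHER numbers (without N[2]=73): gcd([18, 18]) = 18
The new gcd after any change is gcd(18, new_value).
This can be at most 18.
Since 18 > old gcd 1, the gcd CAN increase (e.g., set N[2] = 18).

Answer: yes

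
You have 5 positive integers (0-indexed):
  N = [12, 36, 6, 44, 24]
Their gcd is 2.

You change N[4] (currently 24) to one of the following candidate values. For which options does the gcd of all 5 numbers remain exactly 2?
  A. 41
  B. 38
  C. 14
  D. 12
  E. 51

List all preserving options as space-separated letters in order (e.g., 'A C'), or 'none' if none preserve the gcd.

Old gcd = 2; gcd of others (without N[4]) = 2
New gcd for candidate v: gcd(2, v). Preserves old gcd iff gcd(2, v) = 2.
  Option A: v=41, gcd(2,41)=1 -> changes
  Option B: v=38, gcd(2,38)=2 -> preserves
  Option C: v=14, gcd(2,14)=2 -> preserves
  Option D: v=12, gcd(2,12)=2 -> preserves
  Option E: v=51, gcd(2,51)=1 -> changes

Answer: B C D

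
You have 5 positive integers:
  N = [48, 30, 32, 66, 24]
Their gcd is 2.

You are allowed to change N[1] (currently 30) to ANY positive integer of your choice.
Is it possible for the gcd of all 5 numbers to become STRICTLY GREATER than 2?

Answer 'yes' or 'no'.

Answer: no

Derivation:
Current gcd = 2
gcd of all OTHER numbers (without N[1]=30): gcd([48, 32, 66, 24]) = 2
The new gcd after any change is gcd(2, new_value).
This can be at most 2.
Since 2 = old gcd 2, the gcd can only stay the same or decrease.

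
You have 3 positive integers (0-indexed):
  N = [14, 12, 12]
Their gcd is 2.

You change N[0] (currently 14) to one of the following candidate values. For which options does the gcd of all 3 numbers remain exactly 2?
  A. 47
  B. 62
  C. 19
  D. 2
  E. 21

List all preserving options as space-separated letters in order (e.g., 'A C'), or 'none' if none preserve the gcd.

Answer: B D

Derivation:
Old gcd = 2; gcd of others (without N[0]) = 12
New gcd for candidate v: gcd(12, v). Preserves old gcd iff gcd(12, v) = 2.
  Option A: v=47, gcd(12,47)=1 -> changes
  Option B: v=62, gcd(12,62)=2 -> preserves
  Option C: v=19, gcd(12,19)=1 -> changes
  Option D: v=2, gcd(12,2)=2 -> preserves
  Option E: v=21, gcd(12,21)=3 -> changes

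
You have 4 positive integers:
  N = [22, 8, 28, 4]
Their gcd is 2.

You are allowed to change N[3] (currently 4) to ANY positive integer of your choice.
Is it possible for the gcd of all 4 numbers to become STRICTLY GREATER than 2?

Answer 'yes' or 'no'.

Current gcd = 2
gcd of all OTHER numbers (without N[3]=4): gcd([22, 8, 28]) = 2
The new gcd after any change is gcd(2, new_value).
This can be at most 2.
Since 2 = old gcd 2, the gcd can only stay the same or decrease.

Answer: no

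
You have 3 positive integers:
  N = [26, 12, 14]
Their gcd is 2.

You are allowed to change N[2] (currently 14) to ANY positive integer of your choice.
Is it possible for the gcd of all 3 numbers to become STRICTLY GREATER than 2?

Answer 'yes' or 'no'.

Current gcd = 2
gcd of all OTHER numbers (without N[2]=14): gcd([26, 12]) = 2
The new gcd after any change is gcd(2, new_value).
This can be at most 2.
Since 2 = old gcd 2, the gcd can only stay the same or decrease.

Answer: no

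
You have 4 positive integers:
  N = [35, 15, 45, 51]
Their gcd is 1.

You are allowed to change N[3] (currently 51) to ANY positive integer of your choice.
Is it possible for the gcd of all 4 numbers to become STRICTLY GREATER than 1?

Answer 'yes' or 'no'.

Answer: yes

Derivation:
Current gcd = 1
gcd of all OTHER numbers (without N[3]=51): gcd([35, 15, 45]) = 5
The new gcd after any change is gcd(5, new_value).
This can be at most 5.
Since 5 > old gcd 1, the gcd CAN increase (e.g., set N[3] = 5).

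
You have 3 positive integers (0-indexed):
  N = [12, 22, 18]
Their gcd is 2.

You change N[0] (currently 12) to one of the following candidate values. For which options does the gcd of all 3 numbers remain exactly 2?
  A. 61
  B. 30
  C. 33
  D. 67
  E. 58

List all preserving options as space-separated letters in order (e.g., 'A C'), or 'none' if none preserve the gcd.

Old gcd = 2; gcd of others (without N[0]) = 2
New gcd for candidate v: gcd(2, v). Preserves old gcd iff gcd(2, v) = 2.
  Option A: v=61, gcd(2,61)=1 -> changes
  Option B: v=30, gcd(2,30)=2 -> preserves
  Option C: v=33, gcd(2,33)=1 -> changes
  Option D: v=67, gcd(2,67)=1 -> changes
  Option E: v=58, gcd(2,58)=2 -> preserves

Answer: B E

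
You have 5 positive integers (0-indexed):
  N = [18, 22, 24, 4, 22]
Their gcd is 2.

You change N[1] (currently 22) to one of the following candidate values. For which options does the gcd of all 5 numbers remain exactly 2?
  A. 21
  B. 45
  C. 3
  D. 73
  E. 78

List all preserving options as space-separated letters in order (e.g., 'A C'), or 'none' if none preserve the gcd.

Answer: E

Derivation:
Old gcd = 2; gcd of others (without N[1]) = 2
New gcd for candidate v: gcd(2, v). Preserves old gcd iff gcd(2, v) = 2.
  Option A: v=21, gcd(2,21)=1 -> changes
  Option B: v=45, gcd(2,45)=1 -> changes
  Option C: v=3, gcd(2,3)=1 -> changes
  Option D: v=73, gcd(2,73)=1 -> changes
  Option E: v=78, gcd(2,78)=2 -> preserves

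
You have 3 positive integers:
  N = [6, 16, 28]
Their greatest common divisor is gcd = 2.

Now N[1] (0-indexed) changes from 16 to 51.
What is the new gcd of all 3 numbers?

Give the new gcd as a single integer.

Answer: 1

Derivation:
Numbers: [6, 16, 28], gcd = 2
Change: index 1, 16 -> 51
gcd of the OTHER numbers (without index 1): gcd([6, 28]) = 2
New gcd = gcd(g_others, new_val) = gcd(2, 51) = 1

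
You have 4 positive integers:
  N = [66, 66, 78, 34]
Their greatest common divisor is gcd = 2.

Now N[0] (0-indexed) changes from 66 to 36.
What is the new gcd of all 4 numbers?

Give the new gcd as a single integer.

Numbers: [66, 66, 78, 34], gcd = 2
Change: index 0, 66 -> 36
gcd of the OTHER numbers (without index 0): gcd([66, 78, 34]) = 2
New gcd = gcd(g_others, new_val) = gcd(2, 36) = 2

Answer: 2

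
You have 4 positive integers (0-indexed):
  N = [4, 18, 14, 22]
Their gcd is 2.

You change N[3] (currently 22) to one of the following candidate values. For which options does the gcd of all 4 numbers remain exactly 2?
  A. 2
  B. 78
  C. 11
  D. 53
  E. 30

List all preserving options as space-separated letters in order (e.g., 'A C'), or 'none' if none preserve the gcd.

Answer: A B E

Derivation:
Old gcd = 2; gcd of others (without N[3]) = 2
New gcd for candidate v: gcd(2, v). Preserves old gcd iff gcd(2, v) = 2.
  Option A: v=2, gcd(2,2)=2 -> preserves
  Option B: v=78, gcd(2,78)=2 -> preserves
  Option C: v=11, gcd(2,11)=1 -> changes
  Option D: v=53, gcd(2,53)=1 -> changes
  Option E: v=30, gcd(2,30)=2 -> preserves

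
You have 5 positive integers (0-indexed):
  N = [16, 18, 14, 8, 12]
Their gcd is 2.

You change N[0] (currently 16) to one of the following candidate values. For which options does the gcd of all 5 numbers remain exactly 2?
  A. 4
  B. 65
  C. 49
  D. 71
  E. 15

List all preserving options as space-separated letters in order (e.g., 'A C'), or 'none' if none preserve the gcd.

Answer: A

Derivation:
Old gcd = 2; gcd of others (without N[0]) = 2
New gcd for candidate v: gcd(2, v). Preserves old gcd iff gcd(2, v) = 2.
  Option A: v=4, gcd(2,4)=2 -> preserves
  Option B: v=65, gcd(2,65)=1 -> changes
  Option C: v=49, gcd(2,49)=1 -> changes
  Option D: v=71, gcd(2,71)=1 -> changes
  Option E: v=15, gcd(2,15)=1 -> changes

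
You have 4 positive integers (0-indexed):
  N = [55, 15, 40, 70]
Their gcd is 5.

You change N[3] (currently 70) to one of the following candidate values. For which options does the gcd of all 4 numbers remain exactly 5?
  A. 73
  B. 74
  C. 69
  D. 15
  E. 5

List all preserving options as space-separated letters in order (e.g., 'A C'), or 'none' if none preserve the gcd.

Answer: D E

Derivation:
Old gcd = 5; gcd of others (without N[3]) = 5
New gcd for candidate v: gcd(5, v). Preserves old gcd iff gcd(5, v) = 5.
  Option A: v=73, gcd(5,73)=1 -> changes
  Option B: v=74, gcd(5,74)=1 -> changes
  Option C: v=69, gcd(5,69)=1 -> changes
  Option D: v=15, gcd(5,15)=5 -> preserves
  Option E: v=5, gcd(5,5)=5 -> preserves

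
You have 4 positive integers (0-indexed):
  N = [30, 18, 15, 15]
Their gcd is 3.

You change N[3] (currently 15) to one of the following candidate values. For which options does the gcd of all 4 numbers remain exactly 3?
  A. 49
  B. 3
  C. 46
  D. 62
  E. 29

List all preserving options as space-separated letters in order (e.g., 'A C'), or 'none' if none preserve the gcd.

Answer: B

Derivation:
Old gcd = 3; gcd of others (without N[3]) = 3
New gcd for candidate v: gcd(3, v). Preserves old gcd iff gcd(3, v) = 3.
  Option A: v=49, gcd(3,49)=1 -> changes
  Option B: v=3, gcd(3,3)=3 -> preserves
  Option C: v=46, gcd(3,46)=1 -> changes
  Option D: v=62, gcd(3,62)=1 -> changes
  Option E: v=29, gcd(3,29)=1 -> changes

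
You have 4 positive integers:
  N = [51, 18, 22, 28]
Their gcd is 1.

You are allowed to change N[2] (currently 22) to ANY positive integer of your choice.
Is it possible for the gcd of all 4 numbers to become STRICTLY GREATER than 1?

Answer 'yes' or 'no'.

Current gcd = 1
gcd of all OTHER numbers (without N[2]=22): gcd([51, 18, 28]) = 1
The new gcd after any change is gcd(1, new_value).
This can be at most 1.
Since 1 = old gcd 1, the gcd can only stay the same or decrease.

Answer: no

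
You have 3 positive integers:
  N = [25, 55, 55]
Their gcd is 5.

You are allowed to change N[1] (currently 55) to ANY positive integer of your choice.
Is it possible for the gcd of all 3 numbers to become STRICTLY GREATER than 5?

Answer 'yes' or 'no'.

Answer: no

Derivation:
Current gcd = 5
gcd of all OTHER numbers (without N[1]=55): gcd([25, 55]) = 5
The new gcd after any change is gcd(5, new_value).
This can be at most 5.
Since 5 = old gcd 5, the gcd can only stay the same or decrease.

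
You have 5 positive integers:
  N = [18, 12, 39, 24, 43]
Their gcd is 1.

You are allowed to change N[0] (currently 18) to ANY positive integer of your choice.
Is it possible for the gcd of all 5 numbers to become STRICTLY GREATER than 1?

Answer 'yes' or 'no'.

Current gcd = 1
gcd of all OTHER numbers (without N[0]=18): gcd([12, 39, 24, 43]) = 1
The new gcd after any change is gcd(1, new_value).
This can be at most 1.
Since 1 = old gcd 1, the gcd can only stay the same or decrease.

Answer: no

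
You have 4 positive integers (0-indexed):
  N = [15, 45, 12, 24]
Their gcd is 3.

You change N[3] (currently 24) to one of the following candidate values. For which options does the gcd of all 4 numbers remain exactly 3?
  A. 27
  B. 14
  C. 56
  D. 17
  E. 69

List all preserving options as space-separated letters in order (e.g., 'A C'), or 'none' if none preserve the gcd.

Old gcd = 3; gcd of others (without N[3]) = 3
New gcd for candidate v: gcd(3, v). Preserves old gcd iff gcd(3, v) = 3.
  Option A: v=27, gcd(3,27)=3 -> preserves
  Option B: v=14, gcd(3,14)=1 -> changes
  Option C: v=56, gcd(3,56)=1 -> changes
  Option D: v=17, gcd(3,17)=1 -> changes
  Option E: v=69, gcd(3,69)=3 -> preserves

Answer: A E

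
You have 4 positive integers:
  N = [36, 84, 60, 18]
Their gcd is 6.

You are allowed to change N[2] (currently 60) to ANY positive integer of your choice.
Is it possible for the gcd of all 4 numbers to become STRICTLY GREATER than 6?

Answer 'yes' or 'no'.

Current gcd = 6
gcd of all OTHER numbers (without N[2]=60): gcd([36, 84, 18]) = 6
The new gcd after any change is gcd(6, new_value).
This can be at most 6.
Since 6 = old gcd 6, the gcd can only stay the same or decrease.

Answer: no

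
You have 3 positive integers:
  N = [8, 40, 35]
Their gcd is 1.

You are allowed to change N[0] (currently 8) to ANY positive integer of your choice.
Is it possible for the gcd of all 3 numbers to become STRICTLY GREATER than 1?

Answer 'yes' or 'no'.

Current gcd = 1
gcd of all OTHER numbers (without N[0]=8): gcd([40, 35]) = 5
The new gcd after any change is gcd(5, new_value).
This can be at most 5.
Since 5 > old gcd 1, the gcd CAN increase (e.g., set N[0] = 5).

Answer: yes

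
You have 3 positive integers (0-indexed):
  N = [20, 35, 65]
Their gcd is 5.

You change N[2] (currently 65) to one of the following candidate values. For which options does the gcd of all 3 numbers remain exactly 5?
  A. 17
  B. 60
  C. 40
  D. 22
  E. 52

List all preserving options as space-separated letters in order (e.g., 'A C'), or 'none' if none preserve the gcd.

Old gcd = 5; gcd of others (without N[2]) = 5
New gcd for candidate v: gcd(5, v). Preserves old gcd iff gcd(5, v) = 5.
  Option A: v=17, gcd(5,17)=1 -> changes
  Option B: v=60, gcd(5,60)=5 -> preserves
  Option C: v=40, gcd(5,40)=5 -> preserves
  Option D: v=22, gcd(5,22)=1 -> changes
  Option E: v=52, gcd(5,52)=1 -> changes

Answer: B C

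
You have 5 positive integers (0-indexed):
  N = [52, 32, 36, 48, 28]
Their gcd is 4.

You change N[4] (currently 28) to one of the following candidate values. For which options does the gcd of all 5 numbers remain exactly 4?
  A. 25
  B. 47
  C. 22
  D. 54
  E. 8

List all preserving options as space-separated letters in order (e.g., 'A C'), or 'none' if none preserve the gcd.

Answer: E

Derivation:
Old gcd = 4; gcd of others (without N[4]) = 4
New gcd for candidate v: gcd(4, v). Preserves old gcd iff gcd(4, v) = 4.
  Option A: v=25, gcd(4,25)=1 -> changes
  Option B: v=47, gcd(4,47)=1 -> changes
  Option C: v=22, gcd(4,22)=2 -> changes
  Option D: v=54, gcd(4,54)=2 -> changes
  Option E: v=8, gcd(4,8)=4 -> preserves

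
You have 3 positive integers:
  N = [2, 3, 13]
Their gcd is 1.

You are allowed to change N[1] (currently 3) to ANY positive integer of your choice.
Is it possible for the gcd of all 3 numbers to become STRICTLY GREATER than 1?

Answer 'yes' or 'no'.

Current gcd = 1
gcd of all OTHER numbers (without N[1]=3): gcd([2, 13]) = 1
The new gcd after any change is gcd(1, new_value).
This can be at most 1.
Since 1 = old gcd 1, the gcd can only stay the same or decrease.

Answer: no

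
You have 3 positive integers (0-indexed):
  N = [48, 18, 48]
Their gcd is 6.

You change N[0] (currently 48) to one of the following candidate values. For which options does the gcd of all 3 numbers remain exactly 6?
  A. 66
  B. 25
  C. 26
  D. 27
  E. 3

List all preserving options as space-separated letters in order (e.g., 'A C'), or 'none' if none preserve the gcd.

Answer: A

Derivation:
Old gcd = 6; gcd of others (without N[0]) = 6
New gcd for candidate v: gcd(6, v). Preserves old gcd iff gcd(6, v) = 6.
  Option A: v=66, gcd(6,66)=6 -> preserves
  Option B: v=25, gcd(6,25)=1 -> changes
  Option C: v=26, gcd(6,26)=2 -> changes
  Option D: v=27, gcd(6,27)=3 -> changes
  Option E: v=3, gcd(6,3)=3 -> changes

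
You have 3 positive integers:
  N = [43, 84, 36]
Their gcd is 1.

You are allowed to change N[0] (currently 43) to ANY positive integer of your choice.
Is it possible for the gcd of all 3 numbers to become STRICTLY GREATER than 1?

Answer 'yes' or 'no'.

Current gcd = 1
gcd of all OTHER numbers (without N[0]=43): gcd([84, 36]) = 12
The new gcd after any change is gcd(12, new_value).
This can be at most 12.
Since 12 > old gcd 1, the gcd CAN increase (e.g., set N[0] = 12).

Answer: yes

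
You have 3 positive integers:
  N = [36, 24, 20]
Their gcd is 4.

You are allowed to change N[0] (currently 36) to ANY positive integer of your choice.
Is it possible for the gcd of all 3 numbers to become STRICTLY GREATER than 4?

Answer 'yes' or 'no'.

Current gcd = 4
gcd of all OTHER numbers (without N[0]=36): gcd([24, 20]) = 4
The new gcd after any change is gcd(4, new_value).
This can be at most 4.
Since 4 = old gcd 4, the gcd can only stay the same or decrease.

Answer: no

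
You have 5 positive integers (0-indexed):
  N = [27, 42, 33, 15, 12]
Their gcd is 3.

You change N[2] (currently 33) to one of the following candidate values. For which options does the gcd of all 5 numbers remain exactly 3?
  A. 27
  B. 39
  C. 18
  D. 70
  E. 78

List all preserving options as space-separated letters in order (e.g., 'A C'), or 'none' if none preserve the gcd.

Old gcd = 3; gcd of others (without N[2]) = 3
New gcd for candidate v: gcd(3, v). Preserves old gcd iff gcd(3, v) = 3.
  Option A: v=27, gcd(3,27)=3 -> preserves
  Option B: v=39, gcd(3,39)=3 -> preserves
  Option C: v=18, gcd(3,18)=3 -> preserves
  Option D: v=70, gcd(3,70)=1 -> changes
  Option E: v=78, gcd(3,78)=3 -> preserves

Answer: A B C E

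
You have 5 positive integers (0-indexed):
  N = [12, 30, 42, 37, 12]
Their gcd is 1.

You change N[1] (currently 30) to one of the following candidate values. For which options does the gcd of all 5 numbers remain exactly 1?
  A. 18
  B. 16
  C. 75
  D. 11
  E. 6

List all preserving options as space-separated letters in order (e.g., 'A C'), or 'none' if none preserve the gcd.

Old gcd = 1; gcd of others (without N[1]) = 1
New gcd for candidate v: gcd(1, v). Preserves old gcd iff gcd(1, v) = 1.
  Option A: v=18, gcd(1,18)=1 -> preserves
  Option B: v=16, gcd(1,16)=1 -> preserves
  Option C: v=75, gcd(1,75)=1 -> preserves
  Option D: v=11, gcd(1,11)=1 -> preserves
  Option E: v=6, gcd(1,6)=1 -> preserves

Answer: A B C D E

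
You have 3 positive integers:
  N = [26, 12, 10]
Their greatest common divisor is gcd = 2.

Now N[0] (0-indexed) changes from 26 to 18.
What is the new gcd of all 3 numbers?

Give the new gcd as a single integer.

Numbers: [26, 12, 10], gcd = 2
Change: index 0, 26 -> 18
gcd of the OTHER numbers (without index 0): gcd([12, 10]) = 2
New gcd = gcd(g_others, new_val) = gcd(2, 18) = 2

Answer: 2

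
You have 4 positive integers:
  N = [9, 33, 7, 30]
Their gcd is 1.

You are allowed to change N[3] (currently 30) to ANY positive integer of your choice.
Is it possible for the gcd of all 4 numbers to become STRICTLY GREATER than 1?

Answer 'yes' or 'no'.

Answer: no

Derivation:
Current gcd = 1
gcd of all OTHER numbers (without N[3]=30): gcd([9, 33, 7]) = 1
The new gcd after any change is gcd(1, new_value).
This can be at most 1.
Since 1 = old gcd 1, the gcd can only stay the same or decrease.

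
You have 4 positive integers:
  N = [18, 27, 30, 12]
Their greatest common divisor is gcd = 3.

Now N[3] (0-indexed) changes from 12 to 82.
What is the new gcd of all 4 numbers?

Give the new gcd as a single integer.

Answer: 1

Derivation:
Numbers: [18, 27, 30, 12], gcd = 3
Change: index 3, 12 -> 82
gcd of the OTHER numbers (without index 3): gcd([18, 27, 30]) = 3
New gcd = gcd(g_others, new_val) = gcd(3, 82) = 1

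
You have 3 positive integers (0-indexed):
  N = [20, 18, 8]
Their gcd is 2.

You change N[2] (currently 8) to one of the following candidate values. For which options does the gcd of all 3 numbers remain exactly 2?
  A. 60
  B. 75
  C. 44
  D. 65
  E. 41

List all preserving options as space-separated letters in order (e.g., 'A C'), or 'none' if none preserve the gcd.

Answer: A C

Derivation:
Old gcd = 2; gcd of others (without N[2]) = 2
New gcd for candidate v: gcd(2, v). Preserves old gcd iff gcd(2, v) = 2.
  Option A: v=60, gcd(2,60)=2 -> preserves
  Option B: v=75, gcd(2,75)=1 -> changes
  Option C: v=44, gcd(2,44)=2 -> preserves
  Option D: v=65, gcd(2,65)=1 -> changes
  Option E: v=41, gcd(2,41)=1 -> changes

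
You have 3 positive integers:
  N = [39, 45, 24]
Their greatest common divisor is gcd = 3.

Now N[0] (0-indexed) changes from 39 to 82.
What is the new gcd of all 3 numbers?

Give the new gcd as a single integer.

Answer: 1

Derivation:
Numbers: [39, 45, 24], gcd = 3
Change: index 0, 39 -> 82
gcd of the OTHER numbers (without index 0): gcd([45, 24]) = 3
New gcd = gcd(g_others, new_val) = gcd(3, 82) = 1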